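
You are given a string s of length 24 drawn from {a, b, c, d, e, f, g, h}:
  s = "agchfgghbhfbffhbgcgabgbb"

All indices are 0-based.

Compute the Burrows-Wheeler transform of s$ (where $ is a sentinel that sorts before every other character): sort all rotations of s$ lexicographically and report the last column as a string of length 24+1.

bg$bgfahhgghbhfcbbafgfgbc

rank  rotation                   last
    0  $agchfgghbhfbffhbgcgabgbb  b
    1  abgbb$agchfgghbhfbffhbgcg  g
    2  agchfgghbhfbffhbgcgabgbb$  $
    3  b$agchfgghbhfbffhbgcgabgb  b
    4  bb$agchfgghbhfbffhbgcgabg  g
    5  bffhbgcgabgbb$agchfgghbhf  f
    6  bgbb$agchfgghbhfbffhbgcga  a
    7  bgcgabgbb$agchfgghbhfbffh  h
    8  bhfbffhbgcgabgbb$agchfggh  h
    9  cgabgbb$agchfgghbhfbffhbg  g
   10  chfgghbhfbffhbgcgabgbb$ag  g
   11  fbffhbgcgabgbb$agchfgghbh  h
   12  ffhbgcgabgbb$agchfgghbhfb  b
   13  fgghbhfbffhbgcgabgbb$agch  h
   14  fhbgcgabgbb$agchfgghbhfbf  f
   15  gabgbb$agchfgghbhfbffhbgc  c
   16  gbb$agchfgghbhfbffhbgcgab  b
   17  gcgabgbb$agchfgghbhfbffhb  b
   18  gchfgghbhfbffhbgcgabgbb$a  a
   19  gghbhfbffhbgcgabgbb$agchf  f
   20  ghbhfbffhbgcgabgbb$agchfg  g
   21  hbgcgabgbb$agchfgghbhfbff  f
   22  hbhfbffhbgcgabgbb$agchfgg  g
   23  hfbffhbgcgabgbb$agchfgghb  b
   24  hfgghbhfbffhbgcgabgbb$agc  c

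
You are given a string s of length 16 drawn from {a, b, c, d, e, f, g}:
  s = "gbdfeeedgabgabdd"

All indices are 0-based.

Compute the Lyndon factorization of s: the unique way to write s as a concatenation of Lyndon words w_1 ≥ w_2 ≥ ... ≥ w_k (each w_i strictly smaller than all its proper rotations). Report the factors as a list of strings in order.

["g", "bdfeeedg", "abg", "abdd"]

emit factor 1: 'g' (i=0, period=1)
emit factor 2: 'bdfeeedg' (i=1, period=8)
emit factor 3: 'abg' (i=9, period=3)
emit factor 4: 'abdd' (i=12, period=4)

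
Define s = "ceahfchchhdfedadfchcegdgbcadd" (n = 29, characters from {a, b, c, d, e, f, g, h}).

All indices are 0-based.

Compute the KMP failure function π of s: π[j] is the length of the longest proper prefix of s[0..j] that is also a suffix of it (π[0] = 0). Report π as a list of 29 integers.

[0, 0, 0, 0, 0, 1, 0, 1, 0, 0, 0, 0, 0, 0, 0, 0, 0, 1, 0, 1, 2, 0, 0, 0, 0, 1, 0, 0, 0]

π[0] = 0
j=1 s[j]='e': π[1]=0 (border '')
j=2 s[j]='a': π[2]=0 (border '')
j=3 s[j]='h': π[3]=0 (border '')
j=4 s[j]='f': π[4]=0 (border '')
j=5 s[j]='c': π[5]=1 (border 'c')
j=6 s[j]='h': k: 1→0; π[6]=0 (border '')
j=7 s[j]='c': π[7]=1 (border 'c')
j=8 s[j]='h': k: 1→0; π[8]=0 (border '')
j=9 s[j]='h': π[9]=0 (border '')
j=10 s[j]='d': π[10]=0 (border '')
j=11 s[j]='f': π[11]=0 (border '')
j=12 s[j]='e': π[12]=0 (border '')
j=13 s[j]='d': π[13]=0 (border '')
j=14 s[j]='a': π[14]=0 (border '')
j=15 s[j]='d': π[15]=0 (border '')
j=16 s[j]='f': π[16]=0 (border '')
j=17 s[j]='c': π[17]=1 (border 'c')
j=18 s[j]='h': k: 1→0; π[18]=0 (border '')
j=19 s[j]='c': π[19]=1 (border 'c')
j=20 s[j]='e': π[20]=2 (border 'ce')
j=21 s[j]='g': k: 2→0; π[21]=0 (border '')
j=22 s[j]='d': π[22]=0 (border '')
j=23 s[j]='g': π[23]=0 (border '')
j=24 s[j]='b': π[24]=0 (border '')
j=25 s[j]='c': π[25]=1 (border 'c')
j=26 s[j]='a': k: 1→0; π[26]=0 (border '')
j=27 s[j]='d': π[27]=0 (border '')
j=28 s[j]='d': π[28]=0 (border '')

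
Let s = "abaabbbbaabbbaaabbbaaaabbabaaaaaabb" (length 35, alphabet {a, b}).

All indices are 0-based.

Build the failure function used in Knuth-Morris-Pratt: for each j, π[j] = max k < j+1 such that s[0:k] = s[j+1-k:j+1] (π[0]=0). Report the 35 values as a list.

[0, 0, 1, 1, 2, 0, 0, 0, 1, 1, 2, 0, 0, 1, 1, 1, 2, 0, 0, 1, 1, 1, 1, 2, 0, 1, 2, 3, 4, 1, 1, 1, 1, 2, 0]

π[0] = 0
j=1 s[j]='b': π[1]=0 (border '')
j=2 s[j]='a': π[2]=1 (border 'a')
j=3 s[j]='a': k: 1→0; π[3]=1 (border 'a')
j=4 s[j]='b': π[4]=2 (border 'ab')
j=5 s[j]='b': k: 2→0; π[5]=0 (border '')
j=6 s[j]='b': π[6]=0 (border '')
j=7 s[j]='b': π[7]=0 (border '')
j=8 s[j]='a': π[8]=1 (border 'a')
j=9 s[j]='a': k: 1→0; π[9]=1 (border 'a')
j=10 s[j]='b': π[10]=2 (border 'ab')
j=11 s[j]='b': k: 2→0; π[11]=0 (border '')
j=12 s[j]='b': π[12]=0 (border '')
j=13 s[j]='a': π[13]=1 (border 'a')
j=14 s[j]='a': k: 1→0; π[14]=1 (border 'a')
j=15 s[j]='a': k: 1→0; π[15]=1 (border 'a')
j=16 s[j]='b': π[16]=2 (border 'ab')
j=17 s[j]='b': k: 2→0; π[17]=0 (border '')
j=18 s[j]='b': π[18]=0 (border '')
j=19 s[j]='a': π[19]=1 (border 'a')
j=20 s[j]='a': k: 1→0; π[20]=1 (border 'a')
j=21 s[j]='a': k: 1→0; π[21]=1 (border 'a')
j=22 s[j]='a': k: 1→0; π[22]=1 (border 'a')
j=23 s[j]='b': π[23]=2 (border 'ab')
j=24 s[j]='b': k: 2→0; π[24]=0 (border '')
j=25 s[j]='a': π[25]=1 (border 'a')
j=26 s[j]='b': π[26]=2 (border 'ab')
j=27 s[j]='a': π[27]=3 (border 'aba')
j=28 s[j]='a': π[28]=4 (border 'abaa')
j=29 s[j]='a': k: 4→1→0; π[29]=1 (border 'a')
j=30 s[j]='a': k: 1→0; π[30]=1 (border 'a')
j=31 s[j]='a': k: 1→0; π[31]=1 (border 'a')
j=32 s[j]='a': k: 1→0; π[32]=1 (border 'a')
j=33 s[j]='b': π[33]=2 (border 'ab')
j=34 s[j]='b': k: 2→0; π[34]=0 (border '')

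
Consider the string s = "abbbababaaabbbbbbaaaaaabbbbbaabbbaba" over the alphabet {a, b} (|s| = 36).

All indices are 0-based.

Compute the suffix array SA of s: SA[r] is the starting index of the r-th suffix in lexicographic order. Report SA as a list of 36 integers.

[35, 17, 18, 19, 20, 8, 28, 21, 9, 33, 6, 4, 29, 0, 22, 10, 34, 16, 7, 27, 32, 5, 3, 15, 26, 31, 2, 14, 25, 30, 1, 13, 24, 12, 23, 11]

rank→(start, suffix):
  0 → (35, 'a')
  1 → (17, 'aaaaaabbbbbaabbbaba')
  2 → (18, 'aaaaabbbbbaabbbaba')
  3 → (19, 'aaaabbbbbaabbbaba')
  4 → (20, 'aaabbbbbaabbbaba')
  5 → (8, 'aaabbbbbbaaaaaabbbbbaabbbaba')
  6 → (28, 'aabbbaba')
  7 → (21, 'aabbbbbaabbbaba')
  8 → (9, 'aabbbbbbaaaaaabbbbbaabbbaba')
  9 → (33, 'aba')
  10 → (6, 'abaaabbbbbbaaaaaabbbbbaabbbaba')
  11 → (4, 'ababaaabbbbbbaaaaaabbbbbaabbbaba')
  12 → (29, 'abbbaba')
  13 → (0, 'abbbababaaabbbbbbaaaaaabbbbbaabbbaba')
  14 → (22, 'abbbbbaabbbaba')
  15 → (10, 'abbbbbbaaaaaabbbbbaabbbaba')
  16 → (34, 'ba')
  17 → (16, 'baaaaaabbbbbaabbbaba')
  18 → (7, 'baaabbbbbbaaaaaabbbbbaabbbaba')
  19 → (27, 'baabbbaba')
  20 → (32, 'baba')
  21 → (5, 'babaaabbbbbbaaaaaabbbbbaabbbaba')
  22 → (3, 'bababaaabbbbbbaaaaaabbbbbaabbbaba')
  23 → (15, 'bbaaaaaabbbbbaabbbaba')
  24 → (26, 'bbaabbbaba')
  25 → (31, 'bbaba')
  26 → (2, 'bbababaaabbbbbbaaaaaabbbbbaabbbaba')
  27 → (14, 'bbbaaaaaabbbbbaabbbaba')
  28 → (25, 'bbbaabbbaba')
  29 → (30, 'bbbaba')
  30 → (1, 'bbbababaaabbbbbbaaaaaabbbbbaabbbaba')
  31 → (13, 'bbbbaaaaaabbbbbaabbbaba')
  32 → (24, 'bbbbaabbbaba')
  33 → (12, 'bbbbbaaaaaabbbbbaabbbaba')
  34 → (23, 'bbbbbaabbbaba')
  35 → (11, 'bbbbbbaaaaaabbbbbaabbbaba')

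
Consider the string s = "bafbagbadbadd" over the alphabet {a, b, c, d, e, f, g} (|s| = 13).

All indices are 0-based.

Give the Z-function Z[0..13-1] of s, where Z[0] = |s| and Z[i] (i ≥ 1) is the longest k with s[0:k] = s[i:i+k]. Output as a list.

Z[0]=13
i=1: i≥r, start 0; Z[1]=0
i=2: i≥r, start 0; Z[2]=0
i=3: i≥r, start 0; Z[3]=2 extend→box=[3,5)
i=4: min(r-i=1, Z[1]=0)=0; Z[4]=0
i=5: i≥r, start 0; Z[5]=0
i=6: i≥r, start 0; Z[6]=2 extend→box=[6,8)
i=7: min(r-i=1, Z[1]=0)=0; Z[7]=0
i=8: i≥r, start 0; Z[8]=0
i=9: i≥r, start 0; Z[9]=2 extend→box=[9,11)
i=10: min(r-i=1, Z[1]=0)=0; Z[10]=0
i=11: i≥r, start 0; Z[11]=0
i=12: i≥r, start 0; Z[12]=0

[13, 0, 0, 2, 0, 0, 2, 0, 0, 2, 0, 0, 0]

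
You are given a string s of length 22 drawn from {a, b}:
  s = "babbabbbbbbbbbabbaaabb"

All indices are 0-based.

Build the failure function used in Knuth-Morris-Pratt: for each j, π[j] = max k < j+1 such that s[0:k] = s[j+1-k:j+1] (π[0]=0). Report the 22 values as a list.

π[0] = 0
j=1 s[j]='a': π[1]=0 (border '')
j=2 s[j]='b': π[2]=1 (border 'b')
j=3 s[j]='b': k: 1→0; π[3]=1 (border 'b')
j=4 s[j]='a': π[4]=2 (border 'ba')
j=5 s[j]='b': π[5]=3 (border 'bab')
j=6 s[j]='b': π[6]=4 (border 'babb')
j=7 s[j]='b': k: 4→1→0; π[7]=1 (border 'b')
j=8 s[j]='b': k: 1→0; π[8]=1 (border 'b')
j=9 s[j]='b': k: 1→0; π[9]=1 (border 'b')
j=10 s[j]='b': k: 1→0; π[10]=1 (border 'b')
j=11 s[j]='b': k: 1→0; π[11]=1 (border 'b')
j=12 s[j]='b': k: 1→0; π[12]=1 (border 'b')
j=13 s[j]='b': k: 1→0; π[13]=1 (border 'b')
j=14 s[j]='a': π[14]=2 (border 'ba')
j=15 s[j]='b': π[15]=3 (border 'bab')
j=16 s[j]='b': π[16]=4 (border 'babb')
j=17 s[j]='a': π[17]=5 (border 'babba')
j=18 s[j]='a': k: 5→2→0; π[18]=0 (border '')
j=19 s[j]='a': π[19]=0 (border '')
j=20 s[j]='b': π[20]=1 (border 'b')
j=21 s[j]='b': k: 1→0; π[21]=1 (border 'b')

[0, 0, 1, 1, 2, 3, 4, 1, 1, 1, 1, 1, 1, 1, 2, 3, 4, 5, 0, 0, 1, 1]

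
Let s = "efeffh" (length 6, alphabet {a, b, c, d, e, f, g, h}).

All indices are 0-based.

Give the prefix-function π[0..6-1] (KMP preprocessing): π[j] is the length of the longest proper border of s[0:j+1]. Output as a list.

[0, 0, 1, 2, 0, 0]

π[0] = 0
j=1 s[j]='f': π[1]=0 (border '')
j=2 s[j]='e': π[2]=1 (border 'e')
j=3 s[j]='f': π[3]=2 (border 'ef')
j=4 s[j]='f': k: 2→0; π[4]=0 (border '')
j=5 s[j]='h': π[5]=0 (border '')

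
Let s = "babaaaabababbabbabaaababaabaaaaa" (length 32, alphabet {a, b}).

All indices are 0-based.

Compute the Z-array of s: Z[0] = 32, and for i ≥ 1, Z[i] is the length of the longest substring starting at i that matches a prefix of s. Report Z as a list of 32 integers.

[32, 0, 2, 0, 0, 0, 0, 4, 0, 3, 0, 1, 3, 0, 1, 6, 0, 2, 0, 0, 0, 5, 0, 2, 0, 0, 2, 0, 0, 0, 0, 0]

Z[0]=32
i=1: i≥r, start 0; Z[1]=0
i=2: i≥r, start 0; Z[2]=2 scan→box=[2,4)
i=3: min(r-i=1, Z[1]=0)=0; Z[3]=0
i=4: i≥r, start 0; Z[4]=0
i=5: i≥r, start 0; Z[5]=0
i=6: i≥r, start 0; Z[6]=0
i=7: i≥r, start 0; Z[7]=4 scan→box=[7,11)
i=8: min(r-i=3, Z[1]=0)=0; Z[8]=0
i=9: min(r-i=2, Z[2]=2)=2; Z[9]=3 scan→box=[9,12)
i=10: min(r-i=2, Z[1]=0)=0; Z[10]=0
i=11: min(r-i=1, Z[2]=2)=1; Z[11]=1
i=12: i≥r, start 0; Z[12]=3 scan→box=[12,15)
i=13: min(r-i=2, Z[1]=0)=0; Z[13]=0
i=14: min(r-i=1, Z[2]=2)=1; Z[14]=1
i=15: i≥r, start 0; Z[15]=6 scan→box=[15,21)
i=16: min(r-i=5, Z[1]=0)=0; Z[16]=0
i=17: min(r-i=4, Z[2]=2)=2; Z[17]=2
i=18: min(r-i=3, Z[3]=0)=0; Z[18]=0
i=19: min(r-i=2, Z[4]=0)=0; Z[19]=0
i=20: min(r-i=1, Z[5]=0)=0; Z[20]=0
i=21: i≥r, start 0; Z[21]=5 scan→box=[21,26)
i=22: min(r-i=4, Z[1]=0)=0; Z[22]=0
i=23: min(r-i=3, Z[2]=2)=2; Z[23]=2
i=24: min(r-i=2, Z[3]=0)=0; Z[24]=0
i=25: min(r-i=1, Z[4]=0)=0; Z[25]=0
i=26: i≥r, start 0; Z[26]=2 scan→box=[26,28)
i=27: min(r-i=1, Z[1]=0)=0; Z[27]=0
i=28: i≥r, start 0; Z[28]=0
i=29: i≥r, start 0; Z[29]=0
i=30: i≥r, start 0; Z[30]=0
i=31: i≥r, start 0; Z[31]=0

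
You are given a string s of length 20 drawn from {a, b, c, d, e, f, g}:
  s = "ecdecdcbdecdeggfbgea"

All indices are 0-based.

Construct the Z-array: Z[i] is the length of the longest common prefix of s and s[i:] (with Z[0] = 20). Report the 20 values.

Z[0]=20
i=1: i≥r, start 0; Z[1]=0
i=2: i≥r, start 0; Z[2]=0
i=3: i≥r, start 0; Z[3]=3 extend→box=[3,6)
i=4: min(r-i=2, Z[1]=0)=0; Z[4]=0
i=5: min(r-i=1, Z[2]=0)=0; Z[5]=0
i=6: i≥r, start 0; Z[6]=0
i=7: i≥r, start 0; Z[7]=0
i=8: i≥r, start 0; Z[8]=0
i=9: i≥r, start 0; Z[9]=4 extend→box=[9,13)
i=10: min(r-i=3, Z[1]=0)=0; Z[10]=0
i=11: min(r-i=2, Z[2]=0)=0; Z[11]=0
i=12: min(r-i=1, Z[3]=3)=1; Z[12]=1
i=13: i≥r, start 0; Z[13]=0
i=14: i≥r, start 0; Z[14]=0
i=15: i≥r, start 0; Z[15]=0
i=16: i≥r, start 0; Z[16]=0
i=17: i≥r, start 0; Z[17]=0
i=18: i≥r, start 0; Z[18]=1 extend→box=[18,19)
i=19: i≥r, start 0; Z[19]=0

[20, 0, 0, 3, 0, 0, 0, 0, 0, 4, 0, 0, 1, 0, 0, 0, 0, 0, 1, 0]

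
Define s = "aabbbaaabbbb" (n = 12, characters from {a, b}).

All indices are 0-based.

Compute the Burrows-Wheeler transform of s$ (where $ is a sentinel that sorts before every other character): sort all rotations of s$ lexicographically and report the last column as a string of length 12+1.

bb$aaabbbbbaa

rank  rotation       last
    0  $aabbbaaabbbb  b
    1  aaabbbb$aabbb  b
    2  aabbbaaabbbb$  $
    3  aabbbb$aabbba  a
    4  abbbaaabbbb$a  a
    5  abbbb$aabbbaa  a
    6  b$aabbbaaabbb  b
    7  baaabbbb$aabb  b
    8  bb$aabbbaaabb  b
    9  bbaaabbbb$aab  b
   10  bbb$aabbbaaab  b
   11  bbbaaabbbb$aa  a
   12  bbbb$aabbbaaa  a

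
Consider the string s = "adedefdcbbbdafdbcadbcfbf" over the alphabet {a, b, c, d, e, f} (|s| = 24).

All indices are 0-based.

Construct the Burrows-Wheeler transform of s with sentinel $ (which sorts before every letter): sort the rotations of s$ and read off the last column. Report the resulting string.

rank  rotation                   last
    0  $adedefdcbbbdafdbcadbcfbf  f
    1  adbcfbf$adedefdcbbbdafdbc  c
    2  adedefdcbbbdafdbcadbcfbf$  $
    3  afdbcadbcfbf$adedefdcbbbd  d
    4  bbbdafdbcadbcfbf$adedefdc  c
    5  bbdafdbcadbcfbf$adedefdcb  b
    6  bcadbcfbf$adedefdcbbbdafd  d
    7  bcfbf$adedefdcbbbdafdbcad  d
    8  bdafdbcadbcfbf$adedefdcbb  b
    9  bf$adedefdcbbbdafdbcadbcf  f
   10  cadbcfbf$adedefdcbbbdafdb  b
   11  cbbbdafdbcadbcfbf$adedefd  d
   12  cfbf$adedefdcbbbdafdbcadb  b
   13  dafdbcadbcfbf$adedefdcbbb  b
   14  dbcadbcfbf$adedefdcbbbdaf  f
   15  dbcfbf$adedefdcbbbdafdbca  a
   16  dcbbbdafdbcadbcfbf$adedef  f
   17  dedefdcbbbdafdbcadbcfbf$a  a
   18  defdcbbbdafdbcadbcfbf$ade  e
   19  edefdcbbbdafdbcadbcfbf$ad  d
   20  efdcbbbdafdbcadbcfbf$aded  d
   21  f$adedefdcbbbdafdbcadbcfb  b
   22  fbf$adedefdcbbbdafdbcadbc  c
   23  fdbcadbcfbf$adedefdcbbbda  a
   24  fdcbbbdafdbcadbcfbf$adede  e

fc$dcbddbfbdbbfafaeddbcae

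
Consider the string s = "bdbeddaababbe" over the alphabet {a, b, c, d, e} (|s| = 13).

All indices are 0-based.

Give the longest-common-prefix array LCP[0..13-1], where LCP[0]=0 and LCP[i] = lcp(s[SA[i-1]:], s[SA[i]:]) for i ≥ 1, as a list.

rank→(start, suffix):
  0 → (6, 'aababbe')
  1 → (7, 'ababbe')
  2 → (9, 'abbe')
  3 → (8, 'babbe')
  4 → (10, 'bbe')
  5 → (0, 'bdbeddaababbe')
  6 → (11, 'be')
  7 → (2, 'beddaababbe')
  8 → (5, 'daababbe')
  9 → (1, 'dbeddaababbe')
  10 → (4, 'ddaababbe')
  11 → (12, 'e')
  12 → (3, 'eddaababbe')

SA = [6, 7, 9, 8, 10, 0, 11, 2, 5, 1, 4, 12, 3]
[i] adj suffixes → lcp
  [1] 6/7 → 1 ('a')
  [2] 7/9 → 2 ('ab')
  [3] 9/8 → 0 ('')
  [4] 8/10 → 1 ('b')
  [5] 10/0 → 1 ('b')
  [6] 0/11 → 1 ('b')
  [7] 11/2 → 2 ('be')
  [8] 2/5 → 0 ('')
  [9] 5/1 → 1 ('d')
  [10] 1/4 → 1 ('d')
  [11] 4/12 → 0 ('')
  [12] 12/3 → 1 ('e')

[0, 1, 2, 0, 1, 1, 1, 2, 0, 1, 1, 0, 1]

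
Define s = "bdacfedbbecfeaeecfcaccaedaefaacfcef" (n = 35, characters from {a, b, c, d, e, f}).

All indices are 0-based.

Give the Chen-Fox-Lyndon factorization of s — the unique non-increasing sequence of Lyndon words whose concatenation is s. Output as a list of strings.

emit factor 1: 'bd' (i=0, period=2)
emit factor 2: 'acfedbbecfeaeecfc' (i=2, period=17)
emit factor 3: 'accaedaef' (i=19, period=9)
emit factor 4: 'aacfcef' (i=28, period=7)

["bd", "acfedbbecfeaeecfc", "accaedaef", "aacfcef"]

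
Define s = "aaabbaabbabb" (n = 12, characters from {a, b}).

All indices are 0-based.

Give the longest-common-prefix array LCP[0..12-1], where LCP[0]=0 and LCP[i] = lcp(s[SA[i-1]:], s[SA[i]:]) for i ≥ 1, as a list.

[0, 2, 5, 1, 3, 4, 0, 1, 2, 1, 2, 3]

sorted suffixes:
  #0 SA[0]=0  'aaabbaabbabb'
  #1 SA[1]=1  'aabbaabbabb'
  #2 SA[2]=5  'aabbabb'
  #3 SA[3]=9  'abb'
  #4 SA[4]=2  'abbaabbabb'
  #5 SA[5]=6  'abbabb'
  #6 SA[6]=11  'b'
  #7 SA[7]=4  'baabbabb'
  #8 SA[8]=8  'babb'
  #9 SA[9]=10  'bb'
  #10 SA[10]=3  'bbaabbabb'
  #11 SA[11]=7  'bbabb'

SA = [0, 1, 5, 9, 2, 6, 11, 4, 8, 10, 3, 7]
i: (SA[i-1],SA[i]) lcp shared
  1: (0,1) 2 'aa'
  2: (1,5) 5 'aabba'
  3: (5,9) 1 'a'
  4: (9,2) 3 'abb'
  5: (2,6) 4 'abba'
  6: (6,11) 0 ''
  7: (11,4) 1 'b'
  8: (4,8) 2 'ba'
  9: (8,10) 1 'b'
  10: (10,3) 2 'bb'
  11: (3,7) 3 'bba'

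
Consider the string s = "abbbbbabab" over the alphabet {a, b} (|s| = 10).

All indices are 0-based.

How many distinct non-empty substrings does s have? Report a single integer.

rank→(start, suffix):
  0 → (8, 'ab')
  1 → (6, 'abab')
  2 → (0, 'abbbbbabab')
  3 → (9, 'b')
  4 → (7, 'bab')
  5 → (5, 'babab')
  6 → (4, 'bbabab')
  7 → (3, 'bbbabab')
  8 → (2, 'bbbbabab')
  9 → (1, 'bbbbbabab')

SA = [8, 6, 0, 9, 7, 5, 4, 3, 2, 1]
rank  pair      lcp
   1  s[8:],s[6:]  2  'ab'
   2  s[6:],s[0:]  2  'ab'
   3  s[0:],s[9:]  0  ''
   4  s[9:],s[7:]  1  'b'
   5  s[7:],s[5:]  3  'bab'
   6  s[5:],s[4:]  1  'b'
   7  s[4:],s[3:]  2  'bb'
   8  s[3:],s[2:]  3  'bbb'
   9  s[2:],s[1:]  4  'bbbb'

n(n+1)/2 = 10·11/2 = 55
Σ LCP = 0 + 2 + 2 + 0 + 1 + 3 + 1 + 2 + 3 + 4 = 18
distinct = 55 − 18 = 37

37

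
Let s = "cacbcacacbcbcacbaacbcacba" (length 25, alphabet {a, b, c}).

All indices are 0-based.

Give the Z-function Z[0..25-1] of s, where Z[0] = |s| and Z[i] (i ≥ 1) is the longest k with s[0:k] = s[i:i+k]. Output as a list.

[25, 0, 1, 0, 3, 0, 5, 0, 1, 0, 1, 0, 4, 0, 1, 0, 0, 0, 1, 0, 4, 0, 1, 0, 0]

Z[0]=25
i=1: i≥r, start 0; Z[1]=0
i=2: i≥r, start 0; Z[2]=1 grow→box=[2,3)
i=3: i≥r, start 0; Z[3]=0
i=4: i≥r, start 0; Z[4]=3 grow→box=[4,7)
i=5: min(r-i=2, Z[1]=0)=0; Z[5]=0
i=6: min(r-i=1, Z[2]=1)=1; Z[6]=5 grow→box=[6,11)
i=7: min(r-i=4, Z[1]=0)=0; Z[7]=0
i=8: min(r-i=3, Z[2]=1)=1; Z[8]=1
i=9: min(r-i=2, Z[3]=0)=0; Z[9]=0
i=10: min(r-i=1, Z[4]=3)=1; Z[10]=1
i=11: i≥r, start 0; Z[11]=0
i=12: i≥r, start 0; Z[12]=4 grow→box=[12,16)
i=13: min(r-i=3, Z[1]=0)=0; Z[13]=0
i=14: min(r-i=2, Z[2]=1)=1; Z[14]=1
i=15: min(r-i=1, Z[3]=0)=0; Z[15]=0
i=16: i≥r, start 0; Z[16]=0
i=17: i≥r, start 0; Z[17]=0
i=18: i≥r, start 0; Z[18]=1 grow→box=[18,19)
i=19: i≥r, start 0; Z[19]=0
i=20: i≥r, start 0; Z[20]=4 grow→box=[20,24)
i=21: min(r-i=3, Z[1]=0)=0; Z[21]=0
i=22: min(r-i=2, Z[2]=1)=1; Z[22]=1
i=23: min(r-i=1, Z[3]=0)=0; Z[23]=0
i=24: i≥r, start 0; Z[24]=0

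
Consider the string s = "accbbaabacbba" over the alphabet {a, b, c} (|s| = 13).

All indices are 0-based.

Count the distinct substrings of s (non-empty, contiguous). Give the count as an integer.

sorted suffixes:
  #0 SA[0]=12  'a'
  #1 SA[1]=5  'aabacbba'
  #2 SA[2]=6  'abacbba'
  #3 SA[3]=8  'acbba'
  #4 SA[4]=0  'accbbaabacbba'
  #5 SA[5]=11  'ba'
  #6 SA[6]=4  'baabacbba'
  #7 SA[7]=7  'bacbba'
  #8 SA[8]=10  'bba'
  #9 SA[9]=3  'bbaabacbba'
  #10 SA[10]=9  'cbba'
  #11 SA[11]=2  'cbbaabacbba'
  #12 SA[12]=1  'ccbbaabacbba'

SA = [12, 5, 6, 8, 0, 11, 4, 7, 10, 3, 9, 2, 1]
i: (SA[i-1],SA[i]) lcp shared
  1: (12,5) 1 'a'
  2: (5,6) 1 'a'
  3: (6,8) 1 'a'
  4: (8,0) 2 'ac'
  5: (0,11) 0 ''
  6: (11,4) 2 'ba'
  7: (4,7) 2 'ba'
  8: (7,10) 1 'b'
  9: (10,3) 3 'bba'
  10: (3,9) 0 ''
  11: (9,2) 4 'cbba'
  12: (2,1) 1 'c'

n(n+1)/2 = 13·14/2 = 91
Σ LCP = 0 + 1 + 1 + 1 + 2 + 0 + 2 + 2 + 1 + 3 + 0 + 4 + 1 = 18
distinct = 91 − 18 = 73

73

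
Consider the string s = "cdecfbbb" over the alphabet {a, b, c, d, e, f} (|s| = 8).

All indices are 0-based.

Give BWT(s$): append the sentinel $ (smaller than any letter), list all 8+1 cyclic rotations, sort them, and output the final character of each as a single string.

rank  rotation   last
    0  $cdecfbbb  b
    1  b$cdecfbb  b
    2  bb$cdecfb  b
    3  bbb$cdecf  f
    4  cdecfbbb$  $
    5  cfbbb$cde  e
    6  decfbbb$c  c
    7  ecfbbb$cd  d
    8  fbbb$cdec  c

bbbf$ecdc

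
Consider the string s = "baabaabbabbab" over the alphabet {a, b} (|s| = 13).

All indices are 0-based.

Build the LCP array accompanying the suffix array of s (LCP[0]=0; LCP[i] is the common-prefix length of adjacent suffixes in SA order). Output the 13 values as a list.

[0, 3, 1, 2, 2, 5, 0, 1, 4, 2, 3, 1, 4]

rank→(start, suffix):
  0 → (1, 'aabaabbabbab')
  1 → (4, 'aabbabbab')
  2 → (11, 'ab')
  3 → (2, 'abaabbabbab')
  4 → (8, 'abbab')
  5 → (5, 'abbabbab')
  6 → (12, 'b')
  7 → (0, 'baabaabbabbab')
  8 → (3, 'baabbabbab')
  9 → (10, 'bab')
  10 → (7, 'babbab')
  11 → (9, 'bbab')
  12 → (6, 'bbabbab')

SA = [1, 4, 11, 2, 8, 5, 12, 0, 3, 10, 7, 9, 6]
i: (SA[i-1],SA[i]) lcp shared
  1: (1,4) 3 'aab'
  2: (4,11) 1 'a'
  3: (11,2) 2 'ab'
  4: (2,8) 2 'ab'
  5: (8,5) 5 'abbab'
  6: (5,12) 0 ''
  7: (12,0) 1 'b'
  8: (0,3) 4 'baab'
  9: (3,10) 2 'ba'
  10: (10,7) 3 'bab'
  11: (7,9) 1 'b'
  12: (9,6) 4 'bbab'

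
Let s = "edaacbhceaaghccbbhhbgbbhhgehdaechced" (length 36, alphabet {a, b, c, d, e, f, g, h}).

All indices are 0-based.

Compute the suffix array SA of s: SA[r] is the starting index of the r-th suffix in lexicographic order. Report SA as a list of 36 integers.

[2, 9, 3, 29, 10, 15, 21, 19, 5, 16, 22, 14, 4, 13, 7, 33, 31, 35, 1, 28, 8, 30, 34, 0, 26, 20, 25, 11, 18, 12, 6, 32, 27, 24, 17, 23]

sorted suffixes:
  #0 SA[0]=2  'aacbhceaaghccbbhhbgbbhhgehdaechced'
  #1 SA[1]=9  'aaghccbbhhbgbbhhgehdaechced'
  #2 SA[2]=3  'acbhceaaghccbbhhbgbbhhgehdaechced'
  #3 SA[3]=29  'aechced'
  #4 SA[4]=10  'aghccbbhhbgbbhhgehdaechced'
  #5 SA[5]=15  'bbhhbgbbhhgehdaechced'
  #6 SA[6]=21  'bbhhgehdaechced'
  #7 SA[7]=19  'bgbbhhgehdaechced'
  #8 SA[8]=5  'bhceaaghccbbhhbgbbhhgehdaechced'
  #9 SA[9]=16  'bhhbgbbhhgehdaechced'
  #10 SA[10]=22  'bhhgehdaechced'
  #11 SA[11]=14  'cbbhhbgbbhhgehdaechced'
  #12 SA[12]=4  'cbhceaaghccbbhhbgbbhhgehdaechced'
  #13 SA[13]=13  'ccbbhhbgbbhhgehdaechced'
  #14 SA[14]=7  'ceaaghccbbhhbgbbhhgehdaechced'
  #15 SA[15]=33  'ced'
  #16 SA[16]=31  'chced'
  #17 SA[17]=35  'd'
  #18 SA[18]=1  'daacbhceaaghccbbhhbgbbhhgehdaechced'
  #19 SA[19]=28  'daechced'
  #20 SA[20]=8  'eaaghccbbhhbgbbhhgehdaechced'
  #21 SA[21]=30  'echced'
  #22 SA[22]=34  'ed'
  #23 SA[23]=0  'edaacbhceaaghccbbhhbgbbhhgehdaechced'
  #24 SA[24]=26  'ehdaechced'
  #25 SA[25]=20  'gbbhhgehdaechced'
  #26 SA[26]=25  'gehdaechced'
  #27 SA[27]=11  'ghccbbhhbgbbhhgehdaechced'
  #28 SA[28]=18  'hbgbbhhgehdaechced'
  #29 SA[29]=12  'hccbbhhbgbbhhgehdaechced'
  #30 SA[30]=6  'hceaaghccbbhhbgbbhhgehdaechced'
  #31 SA[31]=32  'hced'
  #32 SA[32]=27  'hdaechced'
  #33 SA[33]=24  'hgehdaechced'
  #34 SA[34]=17  'hhbgbbhhgehdaechced'
  #35 SA[35]=23  'hhgehdaechced'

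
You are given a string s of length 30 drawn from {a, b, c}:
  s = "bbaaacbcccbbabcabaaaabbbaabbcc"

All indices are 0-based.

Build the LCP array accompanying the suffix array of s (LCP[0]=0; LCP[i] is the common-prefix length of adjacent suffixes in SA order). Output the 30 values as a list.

[0, 3, 3, 2, 4, 2, 1, 2, 3, 2, 1, 0, 4, 3, 2, 1, 4, 3, 2, 2, 1, 2, 3, 0, 1, 1, 2, 1, 2, 2]

rank | idx | suffix
   0 |  17 | aaaabbbaabbcc
   1 |  18 | aaabbbaabbcc
   2 |   2 | aaacbcccbbabcabaaaabbbaabbcc
   3 |  19 | aabbbaabbcc
   4 |  24 | aabbcc
   5 |   3 | aacbcccbbabcabaaaabbbaabbcc
   6 |  15 | abaaaabbbaabbcc
   7 |  20 | abbbaabbcc
   8 |  25 | abbcc
   9 |  12 | abcabaaaabbbaabbcc
  10 |   4 | acbcccbbabcabaaaabbbaabbcc
  11 |  16 | baaaabbbaabbcc
  12 |   1 | baaacbcccbbabcabaaaabbbaabbcc
  13 |  23 | baabbcc
  14 |  11 | babcabaaaabbbaabbcc
  15 |   0 | bbaaacbcccbbabcabaaaabbbaabbcc
  16 |  22 | bbaabbcc
  17 |  10 | bbabcabaaaabbbaabbcc
  18 |  21 | bbbaabbcc
  19 |  26 | bbcc
  20 |  13 | bcabaaaabbbaabbcc
  21 |  27 | bcc
  22 |   6 | bcccbbabcabaaaabbbaabbcc
  23 |  29 | c
  24 |  14 | cabaaaabbbaabbcc
  25 |   9 | cbbabcabaaaabbbaabbcc
  26 |   5 | cbcccbbabcabaaaabbbaabbcc
  27 |  28 | cc
  28 |   8 | ccbbabcabaaaabbbaabbcc
  29 |   7 | cccbbabcabaaaabbbaabbcc

SA = [17, 18, 2, 19, 24, 3, 15, 20, 25, 12, 4, 16, 1, 23, 11, 0, 22, 10, 21, 26, 13, 27, 6, 29, 14, 9, 5, 28, 8, 7]
[i] adj suffixes → lcp
  [1] 17/18 → 3 ('aaa')
  [2] 18/2 → 3 ('aaa')
  [3] 2/19 → 2 ('aa')
  [4] 19/24 → 4 ('aabb')
  [5] 24/3 → 2 ('aa')
  [6] 3/15 → 1 ('a')
  [7] 15/20 → 2 ('ab')
  [8] 20/25 → 3 ('abb')
  [9] 25/12 → 2 ('ab')
  [10] 12/4 → 1 ('a')
  [11] 4/16 → 0 ('')
  [12] 16/1 → 4 ('baaa')
  [13] 1/23 → 3 ('baa')
  [14] 23/11 → 2 ('ba')
  [15] 11/0 → 1 ('b')
  [16] 0/22 → 4 ('bbaa')
  [17] 22/10 → 3 ('bba')
  [18] 10/21 → 2 ('bb')
  [19] 21/26 → 2 ('bb')
  [20] 26/13 → 1 ('b')
  [21] 13/27 → 2 ('bc')
  [22] 27/6 → 3 ('bcc')
  [23] 6/29 → 0 ('')
  [24] 29/14 → 1 ('c')
  [25] 14/9 → 1 ('c')
  [26] 9/5 → 2 ('cb')
  [27] 5/28 → 1 ('c')
  [28] 28/8 → 2 ('cc')
  [29] 8/7 → 2 ('cc')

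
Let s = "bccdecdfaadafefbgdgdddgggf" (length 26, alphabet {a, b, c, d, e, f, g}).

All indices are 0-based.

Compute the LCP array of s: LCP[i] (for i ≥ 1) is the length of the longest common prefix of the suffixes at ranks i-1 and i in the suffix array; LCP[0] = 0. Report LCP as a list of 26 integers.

[0, 1, 1, 0, 1, 0, 1, 2, 0, 1, 2, 1, 1, 1, 2, 0, 1, 0, 1, 1, 1, 0, 2, 1, 1, 2]

rank→(start, suffix):
  0 → (8, 'aadafefbgdgdddgggf')
  1 → (9, 'adafefbgdgdddgggf')
  2 → (11, 'afefbgdgdddgggf')
  3 → (0, 'bccdecdfaadafefbgdgdddgggf')
  4 → (15, 'bgdgdddgggf')
  5 → (1, 'ccdecdfaadafefbgdgdddgggf')
  6 → (2, 'cdecdfaadafefbgdgdddgggf')
  7 → (5, 'cdfaadafefbgdgdddgggf')
  8 → (10, 'dafefbgdgdddgggf')
  9 → (19, 'dddgggf')
  10 → (20, 'ddgggf')
  11 → (3, 'decdfaadafefbgdgdddgggf')
  12 → (6, 'dfaadafefbgdgdddgggf')
  13 → (17, 'dgdddgggf')
  14 → (21, 'dgggf')
  15 → (4, 'ecdfaadafefbgdgdddgggf')
  16 → (13, 'efbgdgdddgggf')
  17 → (25, 'f')
  18 → (7, 'faadafefbgdgdddgggf')
  19 → (14, 'fbgdgdddgggf')
  20 → (12, 'fefbgdgdddgggf')
  21 → (18, 'gdddgggf')
  22 → (16, 'gdgdddgggf')
  23 → (24, 'gf')
  24 → (23, 'ggf')
  25 → (22, 'gggf')

SA = [8, 9, 11, 0, 15, 1, 2, 5, 10, 19, 20, 3, 6, 17, 21, 4, 13, 25, 7, 14, 12, 18, 16, 24, 23, 22]
[i] adj suffixes → lcp
  [1] 8/9 → 1 ('a')
  [2] 9/11 → 1 ('a')
  [3] 11/0 → 0 ('')
  [4] 0/15 → 1 ('b')
  [5] 15/1 → 0 ('')
  [6] 1/2 → 1 ('c')
  [7] 2/5 → 2 ('cd')
  [8] 5/10 → 0 ('')
  [9] 10/19 → 1 ('d')
  [10] 19/20 → 2 ('dd')
  [11] 20/3 → 1 ('d')
  [12] 3/6 → 1 ('d')
  [13] 6/17 → 1 ('d')
  [14] 17/21 → 2 ('dg')
  [15] 21/4 → 0 ('')
  [16] 4/13 → 1 ('e')
  [17] 13/25 → 0 ('')
  [18] 25/7 → 1 ('f')
  [19] 7/14 → 1 ('f')
  [20] 14/12 → 1 ('f')
  [21] 12/18 → 0 ('')
  [22] 18/16 → 2 ('gd')
  [23] 16/24 → 1 ('g')
  [24] 24/23 → 1 ('g')
  [25] 23/22 → 2 ('gg')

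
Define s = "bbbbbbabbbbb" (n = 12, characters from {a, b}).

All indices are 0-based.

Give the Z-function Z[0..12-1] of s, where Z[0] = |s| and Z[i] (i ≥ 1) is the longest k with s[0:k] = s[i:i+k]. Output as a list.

[12, 5, 4, 3, 2, 1, 0, 5, 4, 3, 2, 1]

Z[0]=12
i=1: outside box; Z[1]=5 grow→box=[1,6)
i=2: min(r-i=4, Z[1]=5)=4; Z[2]=4
i=3: min(r-i=3, Z[2]=4)=3; Z[3]=3
i=4: min(r-i=2, Z[3]=3)=2; Z[4]=2
i=5: min(r-i=1, Z[4]=2)=1; Z[5]=1
i=6: outside box; Z[6]=0
i=7: outside box; Z[7]=5 grow→box=[7,12)
i=8: min(r-i=4, Z[1]=5)=4; Z[8]=4
i=9: min(r-i=3, Z[2]=4)=3; Z[9]=3
i=10: min(r-i=2, Z[3]=3)=2; Z[10]=2
i=11: min(r-i=1, Z[4]=2)=1; Z[11]=1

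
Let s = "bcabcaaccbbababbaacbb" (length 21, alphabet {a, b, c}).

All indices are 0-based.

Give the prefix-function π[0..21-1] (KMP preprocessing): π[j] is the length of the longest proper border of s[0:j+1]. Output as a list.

[0, 0, 0, 1, 2, 3, 0, 0, 0, 1, 1, 0, 1, 0, 1, 1, 0, 0, 0, 1, 1]

π[0] = 0
j=1 s[j]='c': π[1]=0 (border '')
j=2 s[j]='a': π[2]=0 (border '')
j=3 s[j]='b': π[3]=1 (border 'b')
j=4 s[j]='c': π[4]=2 (border 'bc')
j=5 s[j]='a': π[5]=3 (border 'bca')
j=6 s[j]='a': k: 3→0; π[6]=0 (border '')
j=7 s[j]='c': π[7]=0 (border '')
j=8 s[j]='c': π[8]=0 (border '')
j=9 s[j]='b': π[9]=1 (border 'b')
j=10 s[j]='b': k: 1→0; π[10]=1 (border 'b')
j=11 s[j]='a': k: 1→0; π[11]=0 (border '')
j=12 s[j]='b': π[12]=1 (border 'b')
j=13 s[j]='a': k: 1→0; π[13]=0 (border '')
j=14 s[j]='b': π[14]=1 (border 'b')
j=15 s[j]='b': k: 1→0; π[15]=1 (border 'b')
j=16 s[j]='a': k: 1→0; π[16]=0 (border '')
j=17 s[j]='a': π[17]=0 (border '')
j=18 s[j]='c': π[18]=0 (border '')
j=19 s[j]='b': π[19]=1 (border 'b')
j=20 s[j]='b': k: 1→0; π[20]=1 (border 'b')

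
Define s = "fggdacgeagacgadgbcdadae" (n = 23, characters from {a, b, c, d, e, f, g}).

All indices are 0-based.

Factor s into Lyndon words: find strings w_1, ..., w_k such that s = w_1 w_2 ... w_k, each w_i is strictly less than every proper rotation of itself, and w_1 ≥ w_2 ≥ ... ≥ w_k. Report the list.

emit factor 1: 'fgg' (i=0, period=3)
emit factor 2: 'd' (i=3, period=1)
emit factor 3: 'acgeag' (i=4, period=6)
emit factor 4: 'acgadgbcdadae' (i=10, period=13)

["fgg", "d", "acgeag", "acgadgbcdadae"]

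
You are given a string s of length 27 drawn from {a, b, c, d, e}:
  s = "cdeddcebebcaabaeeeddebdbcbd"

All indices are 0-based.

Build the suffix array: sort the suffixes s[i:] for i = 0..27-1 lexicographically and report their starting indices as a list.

[11, 12, 14, 13, 9, 23, 25, 21, 7, 10, 24, 0, 5, 26, 22, 4, 3, 18, 19, 1, 8, 20, 6, 2, 17, 16, 15]

rank | idx | suffix
   0 |  11 | aabaeeeddebdbcbd
   1 |  12 | abaeeeddebdbcbd
   2 |  14 | aeeeddebdbcbd
   3 |  13 | baeeeddebdbcbd
   4 |   9 | bcaabaeeeddebdbcbd
   5 |  23 | bcbd
   6 |  25 | bd
   7 |  21 | bdbcbd
   8 |   7 | bebcaabaeeeddebdbcbd
   9 |  10 | caabaeeeddebdbcbd
  10 |  24 | cbd
  11 |   0 | cdeddcebebcaabaeeeddebdbcbd
  12 |   5 | cebebcaabaeeeddebdbcbd
  13 |  26 | d
  14 |  22 | dbcbd
  15 |   4 | dcebebcaabaeeeddebdbcbd
  16 |   3 | ddcebebcaabaeeeddebdbcbd
  17 |  18 | ddebdbcbd
  18 |  19 | debdbcbd
  19 |   1 | deddcebebcaabaeeeddebdbcbd
  20 |   8 | ebcaabaeeeddebdbcbd
  21 |  20 | ebdbcbd
  22 |   6 | ebebcaabaeeeddebdbcbd
  23 |   2 | eddcebebcaabaeeeddebdbcbd
  24 |  17 | eddebdbcbd
  25 |  16 | eeddebdbcbd
  26 |  15 | eeeddebdbcbd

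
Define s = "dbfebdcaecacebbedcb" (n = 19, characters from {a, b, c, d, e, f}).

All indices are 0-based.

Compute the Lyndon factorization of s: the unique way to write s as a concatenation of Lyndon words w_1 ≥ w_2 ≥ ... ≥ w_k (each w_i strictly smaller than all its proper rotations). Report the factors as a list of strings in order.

["d", "bfe", "bdc", "aec", "acebbedcb"]

emit factor 1: 'd' (i=0, period=1)
emit factor 2: 'bfe' (i=1, period=3)
emit factor 3: 'bdc' (i=4, period=3)
emit factor 4: 'aec' (i=7, period=3)
emit factor 5: 'acebbedcb' (i=10, period=9)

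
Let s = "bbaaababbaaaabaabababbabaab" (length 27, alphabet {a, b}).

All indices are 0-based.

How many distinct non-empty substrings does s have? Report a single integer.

rank | idx | suffix
   0 |   9 | aaaabaabababbabaab
   1 |  10 | aaabaabababbabaab
   2 |   2 | aaababbaaaabaabababbabaab
   3 |  24 | aab
   4 |  11 | aabaabababbabaab
   5 |  14 | aabababbabaab
   6 |   3 | aababbaaaabaabababbabaab
   7 |  25 | ab
   8 |  22 | abaab
   9 |  12 | abaabababbabaab
  10 |  15 | abababbabaab
  11 |   4 | ababbaaaabaabababbabaab
  12 |  17 | ababbabaab
  13 |   6 | abbaaaabaabababbabaab
  14 |  19 | abbabaab
  15 |  26 | b
  16 |   8 | baaaabaabababbabaab
  17 |   1 | baaababbaaaabaabababbabaab
  18 |  23 | baab
  19 |  13 | baabababbabaab
  20 |  21 | babaab
  21 |  16 | bababbabaab
  22 |   5 | babbaaaabaabababbabaab
  23 |  18 | babbabaab
  24 |   7 | bbaaaabaabababbabaab
  25 |   0 | bbaaababbaaaabaabababbabaab
  26 |  20 | bbabaab

SA = [9, 10, 2, 24, 11, 14, 3, 25, 22, 12, 15, 4, 17, 6, 19, 26, 8, 1, 23, 13, 21, 16, 5, 18, 7, 0, 20]
i: (SA[i-1],SA[i]) lcp shared
  1: (9,10) 3 'aaa'
  2: (10,2) 5 'aaaba'
  3: (2,24) 2 'aa'
  4: (24,11) 3 'aab'
  5: (11,14) 4 'aaba'
  6: (14,3) 5 'aabab'
  7: (3,25) 1 'a'
  8: (25,22) 2 'ab'
  9: (22,12) 5 'abaab'
  10: (12,15) 3 'aba'
  11: (15,4) 4 'abab'
  12: (4,17) 6 'ababba'
  13: (17,6) 2 'ab'
  14: (6,19) 4 'abba'
  15: (19,26) 0 ''
  16: (26,8) 1 'b'
  17: (8,1) 4 'baaa'
  18: (1,23) 3 'baa'
  19: (23,13) 4 'baab'
  20: (13,21) 2 'ba'
  21: (21,16) 4 'baba'
  22: (16,5) 3 'bab'
  23: (5,18) 5 'babba'
  24: (18,7) 1 'b'
  25: (7,0) 5 'bbaaa'
  26: (0,20) 3 'bba'

n(n+1)/2 = 27·28/2 = 378
Σ LCP = 0 + 3 + 5 + 2 + 3 + 4 + 5 + 1 + 2 + 5 + 3 + 4 + 6 + 2 + 4 + 0 + 1 + 4 + 3 + 4 + 2 + 4 + 3 + 5 + 1 + 5 + 3 = 84
distinct = 378 − 84 = 294

294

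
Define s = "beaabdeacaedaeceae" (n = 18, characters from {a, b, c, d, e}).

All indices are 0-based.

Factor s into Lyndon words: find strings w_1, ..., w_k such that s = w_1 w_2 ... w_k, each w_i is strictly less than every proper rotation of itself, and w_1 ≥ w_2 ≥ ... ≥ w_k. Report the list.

["be", "aabdeacaedaeceae"]

emit factor 1: 'be' (i=0, period=2)
emit factor 2: 'aabdeacaedaeceae' (i=2, period=16)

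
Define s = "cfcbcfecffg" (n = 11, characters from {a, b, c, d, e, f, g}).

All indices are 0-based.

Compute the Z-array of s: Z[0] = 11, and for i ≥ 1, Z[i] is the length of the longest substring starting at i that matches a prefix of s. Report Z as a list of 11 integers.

[11, 0, 1, 0, 2, 0, 0, 2, 0, 0, 0]

Z[0]=11
i=1: fresh scan; Z[1]=0
i=2: fresh scan; Z[2]=1 scan→box=[2,3)
i=3: fresh scan; Z[3]=0
i=4: fresh scan; Z[4]=2 scan→box=[4,6)
i=5: min(r-i=1, Z[1]=0)=0; Z[5]=0
i=6: fresh scan; Z[6]=0
i=7: fresh scan; Z[7]=2 scan→box=[7,9)
i=8: min(r-i=1, Z[1]=0)=0; Z[8]=0
i=9: fresh scan; Z[9]=0
i=10: fresh scan; Z[10]=0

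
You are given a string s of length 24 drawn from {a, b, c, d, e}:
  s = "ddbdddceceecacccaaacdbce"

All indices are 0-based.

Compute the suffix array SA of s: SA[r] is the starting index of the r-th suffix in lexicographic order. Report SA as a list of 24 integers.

rank | idx | suffix
   0 |  16 | aaacdbce
   1 |  17 | aacdbce
   2 |  12 | acccaaacdbce
   3 |  18 | acdbce
   4 |  21 | bce
   5 |   2 | bdddceceecacccaaacdbce
   6 |  15 | caaacdbce
   7 |  11 | cacccaaacdbce
   8 |  14 | ccaaacdbce
   9 |  13 | cccaaacdbce
  10 |  19 | cdbce
  11 |  22 | ce
  12 |   6 | ceceecacccaaacdbce
  13 |   8 | ceecacccaaacdbce
  14 |  20 | dbce
  15 |   1 | dbdddceceecacccaaacdbce
  16 |   5 | dceceecacccaaacdbce
  17 |   0 | ddbdddceceecacccaaacdbce
  18 |   4 | ddceceecacccaaacdbce
  19 |   3 | dddceceecacccaaacdbce
  20 |  23 | e
  21 |  10 | ecacccaaacdbce
  22 |   7 | eceecacccaaacdbce
  23 |   9 | eecacccaaacdbce

[16, 17, 12, 18, 21, 2, 15, 11, 14, 13, 19, 22, 6, 8, 20, 1, 5, 0, 4, 3, 23, 10, 7, 9]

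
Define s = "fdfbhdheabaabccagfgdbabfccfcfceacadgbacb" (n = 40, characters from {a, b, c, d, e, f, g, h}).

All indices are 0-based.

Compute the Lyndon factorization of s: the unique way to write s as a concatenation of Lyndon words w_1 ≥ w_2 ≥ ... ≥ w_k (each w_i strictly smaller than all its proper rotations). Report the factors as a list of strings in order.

["f", "df", "bhdhe", "ab", "aabccagfgdbabfccfcfceacadgbacb"]

emit factor 1: 'f' (i=0, period=1)
emit factor 2: 'df' (i=1, period=2)
emit factor 3: 'bhdhe' (i=3, period=5)
emit factor 4: 'ab' (i=8, period=2)
emit factor 5: 'aabccagfgdbabfccfcfceacadgbacb' (i=10, period=30)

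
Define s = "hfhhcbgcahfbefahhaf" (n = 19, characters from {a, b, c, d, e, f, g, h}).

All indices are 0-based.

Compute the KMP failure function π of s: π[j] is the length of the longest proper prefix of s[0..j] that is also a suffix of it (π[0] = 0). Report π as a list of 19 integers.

[0, 0, 1, 1, 0, 0, 0, 0, 0, 1, 2, 0, 0, 0, 0, 1, 1, 0, 0]

π[0] = 0
j=1 s[j]='f': π[1]=0 (border '')
j=2 s[j]='h': π[2]=1 (border 'h')
j=3 s[j]='h': k: 1→0; π[3]=1 (border 'h')
j=4 s[j]='c': k: 1→0; π[4]=0 (border '')
j=5 s[j]='b': π[5]=0 (border '')
j=6 s[j]='g': π[6]=0 (border '')
j=7 s[j]='c': π[7]=0 (border '')
j=8 s[j]='a': π[8]=0 (border '')
j=9 s[j]='h': π[9]=1 (border 'h')
j=10 s[j]='f': π[10]=2 (border 'hf')
j=11 s[j]='b': k: 2→0; π[11]=0 (border '')
j=12 s[j]='e': π[12]=0 (border '')
j=13 s[j]='f': π[13]=0 (border '')
j=14 s[j]='a': π[14]=0 (border '')
j=15 s[j]='h': π[15]=1 (border 'h')
j=16 s[j]='h': k: 1→0; π[16]=1 (border 'h')
j=17 s[j]='a': k: 1→0; π[17]=0 (border '')
j=18 s[j]='f': π[18]=0 (border '')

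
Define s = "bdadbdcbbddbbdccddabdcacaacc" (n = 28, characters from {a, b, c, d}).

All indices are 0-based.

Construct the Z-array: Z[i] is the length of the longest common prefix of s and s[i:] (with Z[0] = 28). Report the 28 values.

[28, 0, 0, 0, 2, 0, 0, 1, 2, 0, 0, 1, 2, 0, 0, 0, 0, 0, 0, 2, 0, 0, 0, 0, 0, 0, 0, 0]

Z[0]=28
i=1: i≥r, start 0; Z[1]=0
i=2: i≥r, start 0; Z[2]=0
i=3: i≥r, start 0; Z[3]=0
i=4: i≥r, start 0; Z[4]=2 scan→box=[4,6)
i=5: min(r-i=1, Z[1]=0)=0; Z[5]=0
i=6: i≥r, start 0; Z[6]=0
i=7: i≥r, start 0; Z[7]=1 scan→box=[7,8)
i=8: i≥r, start 0; Z[8]=2 scan→box=[8,10)
i=9: min(r-i=1, Z[1]=0)=0; Z[9]=0
i=10: i≥r, start 0; Z[10]=0
i=11: i≥r, start 0; Z[11]=1 scan→box=[11,12)
i=12: i≥r, start 0; Z[12]=2 scan→box=[12,14)
i=13: min(r-i=1, Z[1]=0)=0; Z[13]=0
i=14: i≥r, start 0; Z[14]=0
i=15: i≥r, start 0; Z[15]=0
i=16: i≥r, start 0; Z[16]=0
i=17: i≥r, start 0; Z[17]=0
i=18: i≥r, start 0; Z[18]=0
i=19: i≥r, start 0; Z[19]=2 scan→box=[19,21)
i=20: min(r-i=1, Z[1]=0)=0; Z[20]=0
i=21: i≥r, start 0; Z[21]=0
i=22: i≥r, start 0; Z[22]=0
i=23: i≥r, start 0; Z[23]=0
i=24: i≥r, start 0; Z[24]=0
i=25: i≥r, start 0; Z[25]=0
i=26: i≥r, start 0; Z[26]=0
i=27: i≥r, start 0; Z[27]=0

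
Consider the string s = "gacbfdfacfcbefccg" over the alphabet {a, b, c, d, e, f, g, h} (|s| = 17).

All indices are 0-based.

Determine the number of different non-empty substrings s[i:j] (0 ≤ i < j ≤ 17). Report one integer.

rank→(start, suffix):
  0 → (1, 'acbfdfacfcbefccg')
  1 → (7, 'acfcbefccg')
  2 → (11, 'befccg')
  3 → (3, 'bfdfacfcbefccg')
  4 → (10, 'cbefccg')
  5 → (2, 'cbfdfacfcbefccg')
  6 → (14, 'ccg')
  7 → (8, 'cfcbefccg')
  8 → (15, 'cg')
  9 → (5, 'dfacfcbefccg')
  10 → (12, 'efccg')
  11 → (6, 'facfcbefccg')
  12 → (9, 'fcbefccg')
  13 → (13, 'fccg')
  14 → (4, 'fdfacfcbefccg')
  15 → (16, 'g')
  16 → (0, 'gacbfdfacfcbefccg')

SA = [1, 7, 11, 3, 10, 2, 14, 8, 15, 5, 12, 6, 9, 13, 4, 16, 0]
i: (SA[i-1],SA[i]) lcp shared
  1: (1,7) 2 'ac'
  2: (7,11) 0 ''
  3: (11,3) 1 'b'
  4: (3,10) 0 ''
  5: (10,2) 2 'cb'
  6: (2,14) 1 'c'
  7: (14,8) 1 'c'
  8: (8,15) 1 'c'
  9: (15,5) 0 ''
  10: (5,12) 0 ''
  11: (12,6) 0 ''
  12: (6,9) 1 'f'
  13: (9,13) 2 'fc'
  14: (13,4) 1 'f'
  15: (4,16) 0 ''
  16: (16,0) 1 'g'

n(n+1)/2 = 17·18/2 = 153
Σ LCP = 0 + 2 + 0 + 1 + 0 + 2 + 1 + 1 + 1 + 0 + 0 + 0 + 1 + 2 + 1 + 0 + 1 = 13
distinct = 153 − 13 = 140

140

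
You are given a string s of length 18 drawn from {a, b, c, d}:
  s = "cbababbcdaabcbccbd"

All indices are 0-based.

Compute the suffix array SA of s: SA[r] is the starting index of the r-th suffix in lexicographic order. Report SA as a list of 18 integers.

[9, 2, 4, 10, 1, 3, 5, 11, 13, 6, 16, 0, 12, 15, 14, 7, 17, 8]

rank | idx | suffix
   0 |   9 | aabcbccbd
   1 |   2 | ababbcdaabcbccbd
   2 |   4 | abbcdaabcbccbd
   3 |  10 | abcbccbd
   4 |   1 | bababbcdaabcbccbd
   5 |   3 | babbcdaabcbccbd
   6 |   5 | bbcdaabcbccbd
   7 |  11 | bcbccbd
   8 |  13 | bccbd
   9 |   6 | bcdaabcbccbd
  10 |  16 | bd
  11 |   0 | cbababbcdaabcbccbd
  12 |  12 | cbccbd
  13 |  15 | cbd
  14 |  14 | ccbd
  15 |   7 | cdaabcbccbd
  16 |  17 | d
  17 |   8 | daabcbccbd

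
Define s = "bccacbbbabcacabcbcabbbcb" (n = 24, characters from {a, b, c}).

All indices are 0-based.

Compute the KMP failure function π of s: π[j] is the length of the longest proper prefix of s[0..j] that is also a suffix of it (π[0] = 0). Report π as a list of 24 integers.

[0, 0, 0, 0, 0, 1, 1, 1, 0, 1, 2, 0, 0, 0, 1, 2, 1, 2, 0, 1, 1, 1, 2, 1]

π[0] = 0
j=1 s[j]='c': π[1]=0 (border '')
j=2 s[j]='c': π[2]=0 (border '')
j=3 s[j]='a': π[3]=0 (border '')
j=4 s[j]='c': π[4]=0 (border '')
j=5 s[j]='b': π[5]=1 (border 'b')
j=6 s[j]='b': k: 1→0; π[6]=1 (border 'b')
j=7 s[j]='b': k: 1→0; π[7]=1 (border 'b')
j=8 s[j]='a': k: 1→0; π[8]=0 (border '')
j=9 s[j]='b': π[9]=1 (border 'b')
j=10 s[j]='c': π[10]=2 (border 'bc')
j=11 s[j]='a': k: 2→0; π[11]=0 (border '')
j=12 s[j]='c': π[12]=0 (border '')
j=13 s[j]='a': π[13]=0 (border '')
j=14 s[j]='b': π[14]=1 (border 'b')
j=15 s[j]='c': π[15]=2 (border 'bc')
j=16 s[j]='b': k: 2→0; π[16]=1 (border 'b')
j=17 s[j]='c': π[17]=2 (border 'bc')
j=18 s[j]='a': k: 2→0; π[18]=0 (border '')
j=19 s[j]='b': π[19]=1 (border 'b')
j=20 s[j]='b': k: 1→0; π[20]=1 (border 'b')
j=21 s[j]='b': k: 1→0; π[21]=1 (border 'b')
j=22 s[j]='c': π[22]=2 (border 'bc')
j=23 s[j]='b': k: 2→0; π[23]=1 (border 'b')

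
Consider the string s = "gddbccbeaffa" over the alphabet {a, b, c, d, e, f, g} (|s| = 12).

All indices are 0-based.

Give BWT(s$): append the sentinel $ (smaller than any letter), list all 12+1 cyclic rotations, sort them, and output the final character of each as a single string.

rank  rotation       last
    0  $gddbccbeaffa  a
    1  a$gddbccbeaff  f
    2  affa$gddbccbe  e
    3  bccbeaffa$gdd  d
    4  beaffa$gddbcc  c
    5  cbeaffa$gddbc  c
    6  ccbeaffa$gddb  b
    7  dbccbeaffa$gd  d
    8  ddbccbeaffa$g  g
    9  eaffa$gddbccb  b
   10  fa$gddbccbeaf  f
   11  ffa$gddbccbea  a
   12  gddbccbeaffa$  $

afedccbdgbfa$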